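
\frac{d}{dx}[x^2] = 2*x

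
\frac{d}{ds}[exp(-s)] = -exp(-s)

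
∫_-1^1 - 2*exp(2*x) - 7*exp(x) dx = -(2 + E)^2 - 3*E + 3*exp(-1) + (exp(-1) + 2)^2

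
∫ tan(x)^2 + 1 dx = tan(x) + C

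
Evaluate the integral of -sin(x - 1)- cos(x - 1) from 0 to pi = -2*sin(1) - 2*cos(1)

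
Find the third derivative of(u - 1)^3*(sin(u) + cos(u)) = u^3*sin(u) - u^3*cos(u) - 12*u^2*sin(u) - 6*u^2*cos(u) + 3*u*sin(u) + 33*u*cos(u) + 14*sin(u) - 20*cos(u)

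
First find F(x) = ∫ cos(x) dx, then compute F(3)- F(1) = -sin(1) + sin(3)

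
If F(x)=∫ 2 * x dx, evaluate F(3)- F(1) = 8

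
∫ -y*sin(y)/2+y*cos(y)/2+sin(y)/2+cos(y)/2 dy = sqrt(2)*y*sin(y + pi/4)/2 + C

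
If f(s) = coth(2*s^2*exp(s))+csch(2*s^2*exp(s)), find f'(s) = -s*(s + 2)*exp(s)/sinh(s^2*exp(s))^2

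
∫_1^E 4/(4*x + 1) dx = -log(15) + log(3 + 12*E)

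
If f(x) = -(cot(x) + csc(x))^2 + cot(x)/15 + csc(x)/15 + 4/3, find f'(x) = (-cos(x)/15 - 1/15 + 2*cos(x)^2/sin(x) + 4*cos(x)/sin(x) + 2/sin(x))/sin(x)^2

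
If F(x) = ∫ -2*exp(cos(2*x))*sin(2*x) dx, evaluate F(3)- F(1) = -exp(cos(2)) + exp(cos(6))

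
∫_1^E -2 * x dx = 1 - exp(2)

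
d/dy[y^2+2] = 2*y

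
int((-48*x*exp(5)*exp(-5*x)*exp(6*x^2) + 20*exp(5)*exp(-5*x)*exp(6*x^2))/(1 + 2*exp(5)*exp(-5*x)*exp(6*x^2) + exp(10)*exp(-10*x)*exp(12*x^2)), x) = -4*exp(6*x^2 - 5*x + 5)/(exp(6*x^2 - 5*x + 5) + 1) + C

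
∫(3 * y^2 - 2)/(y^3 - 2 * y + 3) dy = log(y^3 - 2*y + 3) + C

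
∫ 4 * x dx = 2*x^2 + C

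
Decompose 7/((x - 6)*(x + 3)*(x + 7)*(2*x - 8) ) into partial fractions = -7/(1144*(x + 7)) + 1/(72*(x + 3)) - 1/(44*(x - 4)) + 7/(468*(x - 6))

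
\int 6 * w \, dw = 3*w^2 + C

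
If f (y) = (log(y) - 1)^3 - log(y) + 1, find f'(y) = (3*log(y)^2 - 6*log(y) + 2)/y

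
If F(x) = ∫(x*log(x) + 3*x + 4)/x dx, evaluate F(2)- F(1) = 2 + 6*log(2)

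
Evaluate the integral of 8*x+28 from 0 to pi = -49 + (2*pi + 7)^2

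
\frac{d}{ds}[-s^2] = -2*s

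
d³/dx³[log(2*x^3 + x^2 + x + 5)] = (48*x^6 + 48*x^5 - 824*x^3 - 402*x^2 - 114*x + 272)/(8*x^9 + 12*x^8 + 18*x^7 + 73*x^6 + 69*x^5 + 78*x^4 + 181*x^3 + 90*x^2 + 75*x + 125)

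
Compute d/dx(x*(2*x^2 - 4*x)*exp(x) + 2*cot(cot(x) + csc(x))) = 2*x^3*exp(x) + 2*x^2*exp(x) - 8*x*exp(x) + 2*cos(x)/(sin(x)^2*sin(1/tan(x) + 1/sin(x))^2) + 2/(sin(x)^2*sin(1/tan(x) + 1/sin(x))^2)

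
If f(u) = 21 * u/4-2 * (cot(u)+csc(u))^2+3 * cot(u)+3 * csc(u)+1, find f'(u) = 21/4 - 4/sin(u) - 3*cos(u)/sin(u)^2 - 3/sin(u)^2 + 8*cos(u)/sin(u)^3 + 8/sin(u)^3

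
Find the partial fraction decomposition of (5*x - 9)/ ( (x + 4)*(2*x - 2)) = 29/(10*(x + 4)) - 2/(5*(x - 1))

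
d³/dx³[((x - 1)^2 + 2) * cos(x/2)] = x^2*sin(x/2)/8 - x*sin(x/2)/4 - 3*x*cos(x/2)/2 - 21*sin(x/2)/8 + 3*cos(x/2)/2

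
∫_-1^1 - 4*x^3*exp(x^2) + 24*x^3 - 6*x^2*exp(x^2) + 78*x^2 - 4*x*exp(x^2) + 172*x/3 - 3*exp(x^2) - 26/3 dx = 104/3 - 6*E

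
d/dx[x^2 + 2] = 2*x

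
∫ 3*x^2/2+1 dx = x^3/2 + x + C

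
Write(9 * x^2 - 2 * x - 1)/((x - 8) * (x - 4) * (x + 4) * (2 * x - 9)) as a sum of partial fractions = -1378/(119*(2*x - 9)) - 151/(1632*(x + 4)) + 135/(32*(x - 4)) + 559/(336*(x - 8))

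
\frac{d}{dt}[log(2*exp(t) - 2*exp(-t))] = (exp(2*t) + 1)/(exp(2*t) - 1)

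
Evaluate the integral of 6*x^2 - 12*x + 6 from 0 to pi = 2 + 2*(-1 + pi)^3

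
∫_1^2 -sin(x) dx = -cos(1) + cos(2)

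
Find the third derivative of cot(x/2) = -3*cot(x/2)^4/4 - cot(x/2)^2 - 1/4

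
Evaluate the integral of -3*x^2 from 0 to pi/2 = -pi^3/8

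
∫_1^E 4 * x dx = -2 + 2*exp(2)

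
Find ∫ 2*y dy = y^2 + C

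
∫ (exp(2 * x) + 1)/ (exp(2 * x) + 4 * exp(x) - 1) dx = log(2*sinh(x) + 4) + C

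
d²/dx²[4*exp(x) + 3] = 4*exp(x)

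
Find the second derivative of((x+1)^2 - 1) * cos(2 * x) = -4*x^2*cos(2*x) - 8*sqrt(2)*x*sin(2*x + pi/4) - 8*sin(2*x) + 2*cos(2*x)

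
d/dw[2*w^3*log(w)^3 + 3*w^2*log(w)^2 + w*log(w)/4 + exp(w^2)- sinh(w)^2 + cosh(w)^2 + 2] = 6*w^2*log(w)^3 + 6*w^2*log(w)^2 + 2*w*exp(w^2) + 6*w*log(w)^2 + 6*w*log(w) + log(w)/4 + 1/4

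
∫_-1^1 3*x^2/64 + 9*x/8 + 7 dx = 449/32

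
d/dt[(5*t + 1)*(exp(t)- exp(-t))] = (5*t*exp(2*t) + 5*t + 6*exp(2*t) - 4)*exp(-t)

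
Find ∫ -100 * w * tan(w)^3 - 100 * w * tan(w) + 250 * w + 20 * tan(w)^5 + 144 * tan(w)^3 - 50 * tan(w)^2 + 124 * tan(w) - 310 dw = -10*w + 5*(-5*w + tan(w)^2 + 6)^2 + 2*tan(w)^2 + C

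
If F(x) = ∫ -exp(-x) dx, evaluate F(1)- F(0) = -1 + exp(-1)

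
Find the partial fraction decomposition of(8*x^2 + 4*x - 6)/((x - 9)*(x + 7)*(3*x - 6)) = 179/(216*(x + 7)) - 34/(189*(x - 2)) + 113/(56*(x - 9))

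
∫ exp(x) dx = exp(x) + C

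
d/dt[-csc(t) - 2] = cot(t)*csc(t)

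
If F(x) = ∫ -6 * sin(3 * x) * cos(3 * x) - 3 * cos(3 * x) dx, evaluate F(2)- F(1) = -sin(6)^2 + sin(3)^2 + sin(3) - sin(6)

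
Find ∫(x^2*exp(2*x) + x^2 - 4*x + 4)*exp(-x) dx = 2*((x - 1)^2 + 1)*sinh(x) + C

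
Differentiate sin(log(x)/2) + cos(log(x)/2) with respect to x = sqrt(2)*cos(log(x)/2 + pi/4)/(2*x)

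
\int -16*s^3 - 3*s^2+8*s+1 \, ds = -4*s^4 - s^3 + 4*s^2 + s + C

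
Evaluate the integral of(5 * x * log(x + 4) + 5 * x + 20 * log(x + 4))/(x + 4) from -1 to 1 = 5*log(3) + 5*log(5)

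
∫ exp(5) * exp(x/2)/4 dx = exp(x/2 + 5)/2 + C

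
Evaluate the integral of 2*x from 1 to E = -1 + exp(2)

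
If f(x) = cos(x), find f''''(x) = cos(x)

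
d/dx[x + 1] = 1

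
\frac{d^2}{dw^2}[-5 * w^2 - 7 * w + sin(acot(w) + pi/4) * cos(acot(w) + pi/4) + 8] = (-10*w^4 - 20*w^2 + w*(1 - 1/w)^2/(1 + w^(-2)) - w*(1 + 1/w)^2/(1 + w^(-2)) - 10 - 2*(1 - 1/w)*(1 + 1/w)/(1 + w^(-2)))/(w^4 + 2*w^2 + 1)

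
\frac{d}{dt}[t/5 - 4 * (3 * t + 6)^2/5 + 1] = -72*t/5 - 143/5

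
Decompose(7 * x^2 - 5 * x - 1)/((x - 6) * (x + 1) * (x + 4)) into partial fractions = 131/(30*(x + 4)) - 11/(21*(x + 1)) + 221/(70*(x - 6))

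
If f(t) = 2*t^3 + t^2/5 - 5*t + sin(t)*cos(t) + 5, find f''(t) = 12*t - 2*sin(2*t) + 2/5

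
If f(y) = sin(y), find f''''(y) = sin(y)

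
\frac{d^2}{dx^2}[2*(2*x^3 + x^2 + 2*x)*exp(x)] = 4*x^3*exp(x) + 26*x^2*exp(x) + 36*x*exp(x) + 12*exp(x)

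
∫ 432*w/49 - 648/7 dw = 216*w^2/49 - 648*w/7 + C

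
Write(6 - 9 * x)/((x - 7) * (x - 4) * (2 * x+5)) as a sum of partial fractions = 6/(13*(2*x + 5)) + 10/(13*(x - 4)) - 1/(x - 7)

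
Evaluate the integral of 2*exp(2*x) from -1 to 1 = -(-1 + exp(-1))*(exp(-1) + 1) + (-1 + E)*(1 + E)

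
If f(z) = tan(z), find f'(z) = cos(z)^(-2)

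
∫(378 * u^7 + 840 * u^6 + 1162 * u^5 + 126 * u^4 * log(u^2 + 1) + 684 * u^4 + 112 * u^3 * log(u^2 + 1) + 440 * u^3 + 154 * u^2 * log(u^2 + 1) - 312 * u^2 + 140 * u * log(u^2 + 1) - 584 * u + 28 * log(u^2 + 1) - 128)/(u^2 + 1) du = 18*u^3 + 24*u^2 + 12*u + 7*(3*u^3 + 4*u^2 + 2*u + log(u^2 + 1) - 5)^2 + 6*log(u^2 + 1) + C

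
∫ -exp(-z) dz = exp(-z) + C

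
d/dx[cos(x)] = -sin(x)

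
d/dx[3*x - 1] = 3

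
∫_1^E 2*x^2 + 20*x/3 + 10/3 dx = -16/3 + (-2 + (1 + E)^2)*(2*E/3 + 2)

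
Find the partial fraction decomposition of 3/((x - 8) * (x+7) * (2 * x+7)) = -12/(161*(2*x + 7)) + 1/(35*(x + 7)) + 1/(115*(x - 8))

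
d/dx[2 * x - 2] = 2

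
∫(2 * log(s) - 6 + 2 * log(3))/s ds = (log(3*s) - 3)^2 + C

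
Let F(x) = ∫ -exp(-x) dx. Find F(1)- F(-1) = -E + exp(-1)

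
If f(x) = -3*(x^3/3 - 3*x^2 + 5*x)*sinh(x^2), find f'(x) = -2*x^4*cosh(x^2) + 18*x^3*cosh(x^2) - 3*x^2*sinh(x^2) - 30*x^2*cosh(x^2) + 18*x*sinh(x^2) - 15*sinh(x^2)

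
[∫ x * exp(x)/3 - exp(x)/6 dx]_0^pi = 1/2 + (-1 + 2*pi/3)*exp(pi)/2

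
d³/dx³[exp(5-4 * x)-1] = -64*exp(5 - 4*x)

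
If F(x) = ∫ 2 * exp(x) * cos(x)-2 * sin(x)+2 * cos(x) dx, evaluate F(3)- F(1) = (2 + exp(3))*(cos(3) + sin(3)) - (2 + E)*(cos(1) + sin(1))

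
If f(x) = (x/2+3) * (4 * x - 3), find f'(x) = 4*x + 21/2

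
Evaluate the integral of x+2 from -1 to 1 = 4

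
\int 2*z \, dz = z^2 + C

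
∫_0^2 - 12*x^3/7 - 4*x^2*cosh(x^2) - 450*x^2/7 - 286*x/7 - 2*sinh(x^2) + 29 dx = -202 - 4*sinh(4)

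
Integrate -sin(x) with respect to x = cos(x) + C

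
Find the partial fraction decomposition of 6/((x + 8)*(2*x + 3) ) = 12/(13*(2*x + 3)) - 6/(13*(x + 8))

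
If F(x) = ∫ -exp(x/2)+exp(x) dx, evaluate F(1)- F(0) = (-1 + exp(1/2))^2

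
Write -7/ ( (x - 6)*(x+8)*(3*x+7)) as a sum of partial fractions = 63/(425*(3*x + 7)) - 1/(34*(x + 8)) - 1/(50*(x - 6))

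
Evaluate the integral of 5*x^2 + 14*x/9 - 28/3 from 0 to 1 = -62/9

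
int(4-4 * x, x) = -2*x^2 + 4*x + C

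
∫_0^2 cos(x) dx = sin(2)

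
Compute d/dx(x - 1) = 1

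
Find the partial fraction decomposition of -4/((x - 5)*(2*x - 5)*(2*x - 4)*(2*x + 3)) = 1/(91*(2*x + 3)) + 1/(5*(2*x - 5)) - 2/(21*(x - 2)) - 2/(195*(x - 5))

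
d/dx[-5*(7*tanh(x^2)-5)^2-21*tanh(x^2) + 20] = -14*x*(70*sinh(x^2)/cosh(x^2) - 47)/cosh(x^2)^2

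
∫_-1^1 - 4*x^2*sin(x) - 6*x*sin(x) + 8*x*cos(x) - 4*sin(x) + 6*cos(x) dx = 12*cos(1)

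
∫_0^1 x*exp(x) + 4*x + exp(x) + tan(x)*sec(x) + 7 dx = sec(1) + E + 8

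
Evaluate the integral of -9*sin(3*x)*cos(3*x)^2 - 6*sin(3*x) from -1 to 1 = 0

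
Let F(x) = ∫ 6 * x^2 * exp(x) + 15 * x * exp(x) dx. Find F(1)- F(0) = 3 + 6*E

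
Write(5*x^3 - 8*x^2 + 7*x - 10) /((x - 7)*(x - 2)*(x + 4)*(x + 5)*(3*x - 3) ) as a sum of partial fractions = -145/(252*(x + 5)) + 27/(55*(x + 4)) - 1/(90*(x - 1)) - 2/(105*(x - 2)) + 227/(1980*(x - 7))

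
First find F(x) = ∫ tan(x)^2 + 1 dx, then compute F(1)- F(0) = tan(1)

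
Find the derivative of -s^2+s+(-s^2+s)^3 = -6*s^5 + 15*s^4 - 12*s^3 + 3*s^2 - 2*s + 1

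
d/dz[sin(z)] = cos(z)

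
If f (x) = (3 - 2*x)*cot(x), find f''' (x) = 12*x*cot(x)^4 + 16*x*cot(x)^2 + 4*x - 18*cot(x)^4 - 12*cot(x)^3 - 24*cot(x)^2 - 12*cot(x) - 6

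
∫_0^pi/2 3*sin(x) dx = 3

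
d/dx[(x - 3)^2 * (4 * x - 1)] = 12*x^2 - 50*x + 42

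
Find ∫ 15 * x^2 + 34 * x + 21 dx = 5*x^3 + 17*x^2 + 21*x + C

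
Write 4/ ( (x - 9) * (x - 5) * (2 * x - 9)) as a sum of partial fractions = 16/(9*(2*x - 9)) - 1/(x - 5) + 1/(9*(x - 9))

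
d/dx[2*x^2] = 4*x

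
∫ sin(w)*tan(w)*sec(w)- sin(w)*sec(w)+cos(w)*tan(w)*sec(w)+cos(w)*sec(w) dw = tan(w) + C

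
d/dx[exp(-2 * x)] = -2*exp(-2*x)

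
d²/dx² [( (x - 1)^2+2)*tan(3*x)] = 18*x^2*tan(3*x)^3 + 18*x^2*tan(3*x) - 36*x*tan(3*x)^3 + 12*x*tan(3*x)^2 - 36*x*tan(3*x) + 12*x + 54*tan(3*x)^3 - 12*tan(3*x)^2 + 56*tan(3*x) - 12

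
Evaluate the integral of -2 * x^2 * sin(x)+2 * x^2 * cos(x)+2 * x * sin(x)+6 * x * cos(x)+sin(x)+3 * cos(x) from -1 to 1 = 4*cos(1) + 6*sin(1)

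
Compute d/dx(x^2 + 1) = 2*x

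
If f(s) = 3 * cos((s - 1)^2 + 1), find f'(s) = 6*(1 - s)*sin(s^2 - 2*s + 2)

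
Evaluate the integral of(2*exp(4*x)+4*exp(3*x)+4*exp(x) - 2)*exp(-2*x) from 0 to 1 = -4 + (-exp(-1) + 2 + E)^2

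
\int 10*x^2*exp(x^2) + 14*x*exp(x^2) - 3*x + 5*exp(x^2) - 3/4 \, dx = -3*x^2/2 - 3*x/4 + (5*x + 7)*exp(x^2) + C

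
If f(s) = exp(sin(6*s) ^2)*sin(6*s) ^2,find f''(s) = 72*(128*sin(3*s)^12 - 384*sin(3*s)^10 + 320*sin(3*s)^8 - 76*sin(3*s)^4 + 12*sin(3*s)^2 + 1)*exp(4*sin(3*s)^2)*exp(-4*sin(3*s)^4)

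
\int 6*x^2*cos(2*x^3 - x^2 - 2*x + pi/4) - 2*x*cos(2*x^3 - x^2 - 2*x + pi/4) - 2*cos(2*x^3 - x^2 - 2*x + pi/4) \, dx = sin(2*x^3 - x^2 - 2*x + pi/4) + C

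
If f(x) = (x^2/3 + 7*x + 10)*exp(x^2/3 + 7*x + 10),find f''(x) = 4*x^4*exp(x^2/3 + 7*x + 10)/27 + 56*x^3*exp(x^2/3 + 7*x + 10)/9 + 785*x^2*exp(x^2/3 + 7*x + 10)/9 + 1379*x*exp(x^2/3 + 7*x + 10)/3 + 1786*exp(x^2/3 + 7*x + 10)/3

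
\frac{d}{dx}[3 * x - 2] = 3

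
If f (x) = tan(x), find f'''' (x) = 24*tan(x)^5 + 40*tan(x)^3 + 16*tan(x)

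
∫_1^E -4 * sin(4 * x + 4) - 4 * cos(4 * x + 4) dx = -sin(4 + 4*E) + cos(4 + 4*E) - cos(8) + sin(8)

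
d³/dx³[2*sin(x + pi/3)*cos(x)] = -8*cos(2*x + pi/3)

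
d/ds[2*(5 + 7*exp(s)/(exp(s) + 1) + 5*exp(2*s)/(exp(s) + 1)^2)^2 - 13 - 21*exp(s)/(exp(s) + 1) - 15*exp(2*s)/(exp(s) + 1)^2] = (1105*exp(4*s) + 1509*exp(3*s) + 723*exp(2*s) + 119*exp(s))/(exp(5*s) + 5*exp(4*s) + 10*exp(3*s) + 10*exp(2*s) + 5*exp(s) + 1)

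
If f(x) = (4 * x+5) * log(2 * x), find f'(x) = (4*x*log(x) + 4*x*log(2) + 4*x + 5)/x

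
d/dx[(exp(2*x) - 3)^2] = 4*exp(4*x) - 12*exp(2*x)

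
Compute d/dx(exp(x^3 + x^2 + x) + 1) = 3*x^2*exp(x^3 + x^2 + x) + 2*x*exp(x^3 + x^2 + x) + exp(x^3 + x^2 + x)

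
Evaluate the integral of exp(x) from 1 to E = -E + exp(E)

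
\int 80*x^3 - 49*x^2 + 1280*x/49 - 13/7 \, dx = 20*x^4 - 49*x^3/3 + 640*x^2/49 - 13*x/7 + C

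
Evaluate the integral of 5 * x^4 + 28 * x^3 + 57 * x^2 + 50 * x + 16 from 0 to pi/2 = -4 + (1 + pi/2)^3*(pi/2 + 2)^2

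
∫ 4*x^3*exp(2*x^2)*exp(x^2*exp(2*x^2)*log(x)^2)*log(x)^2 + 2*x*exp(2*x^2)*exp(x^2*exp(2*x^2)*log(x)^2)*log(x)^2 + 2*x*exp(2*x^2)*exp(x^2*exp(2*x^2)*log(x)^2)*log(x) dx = exp(x^2*exp(2*x^2)*log(x)^2) + C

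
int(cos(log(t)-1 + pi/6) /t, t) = sin(log(t) - 1 + pi/6) + C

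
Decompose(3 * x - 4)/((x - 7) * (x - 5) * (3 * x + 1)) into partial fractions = -45/(352*(3*x + 1)) - 11/(32*(x - 5)) + 17/(44*(x - 7))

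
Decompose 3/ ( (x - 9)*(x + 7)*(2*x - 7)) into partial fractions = -4/(77*(2*x - 7)) + 1/(112*(x + 7)) + 3/(176*(x - 9))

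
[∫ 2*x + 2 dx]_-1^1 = 4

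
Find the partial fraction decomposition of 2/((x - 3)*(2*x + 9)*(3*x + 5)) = -9/(119*(3*x + 5)) + 8/(255*(2*x + 9)) + 1/(105*(x - 3))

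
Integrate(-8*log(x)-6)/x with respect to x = 2*(-2*log(x) - 3)*log(x) + C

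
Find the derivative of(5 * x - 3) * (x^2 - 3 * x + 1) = 15*x^2 - 36*x + 14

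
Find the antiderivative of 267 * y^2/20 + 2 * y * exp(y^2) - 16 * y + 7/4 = 89*y^3/20 - 8*y^2 + 7*y/4 + exp(y^2) + C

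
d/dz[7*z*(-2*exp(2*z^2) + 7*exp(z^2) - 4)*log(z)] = -56*z^2*exp(2*z^2)*log(z) + 98*z^2*exp(z^2)*log(z) - 14*exp(2*z^2)*log(z) - 14*exp(2*z^2) + 49*exp(z^2)*log(z) + 49*exp(z^2) - 28*log(z) - 28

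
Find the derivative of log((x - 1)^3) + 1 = 3/(x - 1)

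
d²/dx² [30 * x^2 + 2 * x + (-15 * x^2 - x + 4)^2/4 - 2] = 675*x^2 + 45*x + 1/2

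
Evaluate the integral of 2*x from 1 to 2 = 3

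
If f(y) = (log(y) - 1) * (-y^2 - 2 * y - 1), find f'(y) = (-2*y^2*log(y) + y^2 - 2*y*log(y) - 1)/y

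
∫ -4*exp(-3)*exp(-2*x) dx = 2*exp(-2*x - 3) + C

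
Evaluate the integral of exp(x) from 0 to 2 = -1 + exp(2)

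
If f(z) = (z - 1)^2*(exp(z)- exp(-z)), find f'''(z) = (z^2*exp(2*z) + z^2 + 4*z*exp(2*z) - 8*z + exp(2*z) + 13)*exp(-z)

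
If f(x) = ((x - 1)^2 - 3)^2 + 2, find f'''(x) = 24*x - 24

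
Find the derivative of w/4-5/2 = 1/4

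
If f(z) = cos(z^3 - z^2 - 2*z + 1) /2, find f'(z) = (-3*z^2/2 + z + 1)*sin(z^3 - z^2 - 2*z + 1)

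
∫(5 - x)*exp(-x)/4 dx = (x - 4)*exp(-x)/4 + C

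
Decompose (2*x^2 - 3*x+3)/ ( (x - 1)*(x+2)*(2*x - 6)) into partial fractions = 17/(30*(x + 2)) - 1/(6*(x - 1)) + 3/(5*(x - 3))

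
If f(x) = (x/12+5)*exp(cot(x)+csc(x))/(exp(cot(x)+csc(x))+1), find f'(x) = (-x*cos(x)/sin(x)^2 - x/sin(x)^2 + exp(1/sin(x))*exp(1/tan(x)) + 1 - 60*cos(x)/sin(x)^2 - 60/sin(x)^2)*exp(1/sin(x))*exp(1/tan(x))/(12*(exp(1/sin(x))*exp(1/tan(x)) + 1)^2)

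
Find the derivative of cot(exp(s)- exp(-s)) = -(exp(2*s) + 1)*exp(-s)/sin(exp(s) - exp(-s))^2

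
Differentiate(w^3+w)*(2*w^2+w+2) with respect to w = 10*w^4 + 4*w^3 + 12*w^2 + 2*w + 2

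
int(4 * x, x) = 2*x^2 + C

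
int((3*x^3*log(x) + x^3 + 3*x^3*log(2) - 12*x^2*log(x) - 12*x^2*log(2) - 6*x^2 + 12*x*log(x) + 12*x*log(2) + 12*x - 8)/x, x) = (x - 2)^3*log(2*x) + C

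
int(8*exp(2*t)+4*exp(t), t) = (2*exp(t) + 1)^2 + C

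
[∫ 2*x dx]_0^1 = 1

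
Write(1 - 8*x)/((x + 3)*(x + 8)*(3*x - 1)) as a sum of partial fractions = -3/(50*(3*x - 1)) + 13/(25*(x + 8)) - 1/(2*(x + 3))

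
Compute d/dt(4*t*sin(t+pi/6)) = 4*t*cos(t + pi/6) + 4*sin(t + pi/6)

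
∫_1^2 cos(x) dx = -sin(1) + sin(2)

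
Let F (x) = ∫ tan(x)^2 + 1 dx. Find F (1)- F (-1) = 2*tan(1)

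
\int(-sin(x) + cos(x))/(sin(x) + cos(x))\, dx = log(3*sin(x) + 3*cos(x)) + C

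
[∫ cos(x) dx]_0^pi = 0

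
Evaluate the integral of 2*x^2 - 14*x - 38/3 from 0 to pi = (-4 + pi/3)*(-2 + 3*pi + 2*pi^2) - 8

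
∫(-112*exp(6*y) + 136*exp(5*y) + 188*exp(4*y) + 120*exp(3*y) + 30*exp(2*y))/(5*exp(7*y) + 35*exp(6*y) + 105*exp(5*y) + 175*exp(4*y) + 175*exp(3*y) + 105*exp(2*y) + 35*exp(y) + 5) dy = (15*(exp(y) + 1)^4 + 2*(exp(y) + 1)^2*exp(2*y) - 25*exp(4*y))*exp(2*y)/(5*(exp(y) + 1)^6) + C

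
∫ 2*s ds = s^2 + C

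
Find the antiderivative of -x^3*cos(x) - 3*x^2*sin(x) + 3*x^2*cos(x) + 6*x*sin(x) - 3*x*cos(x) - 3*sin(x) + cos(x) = -(x - 1)^3*sin(x) + C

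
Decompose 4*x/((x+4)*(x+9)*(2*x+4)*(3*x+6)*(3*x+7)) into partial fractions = -63/(50*(3*x + 7)) - 3/(2450*(x + 9)) + 2/(75*(x + 4)) + 58/(147*(x + 2)) - 2/(21*(x + 2)^2)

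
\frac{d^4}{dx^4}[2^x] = 2^x*log(2)^4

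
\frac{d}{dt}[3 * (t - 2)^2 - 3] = 6*t - 12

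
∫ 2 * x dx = x^2 + C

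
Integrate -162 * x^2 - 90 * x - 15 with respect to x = -54*x^3 - 45*x^2 - 15*x + C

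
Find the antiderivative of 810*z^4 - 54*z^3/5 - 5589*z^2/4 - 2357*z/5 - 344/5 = 162*z^5 - 27*z^4/10 - 1863*z^3/4 - 2357*z^2/10 - 344*z/5 + C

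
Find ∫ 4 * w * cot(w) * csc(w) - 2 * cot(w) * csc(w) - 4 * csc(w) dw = (2 - 4*w)*csc(w) + C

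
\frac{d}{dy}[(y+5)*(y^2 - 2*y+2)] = 3*y^2 + 6*y - 8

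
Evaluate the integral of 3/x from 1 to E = 3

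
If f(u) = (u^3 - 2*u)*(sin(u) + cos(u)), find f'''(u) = sqrt(2)*(-u^3*cos(u + pi/4) - 9*u^2*sin(u + pi/4) + 20*u*cos(u + pi/4) + 12*sin(u + pi/4))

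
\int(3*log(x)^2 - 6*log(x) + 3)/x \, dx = (log(x) - 1)^3 + C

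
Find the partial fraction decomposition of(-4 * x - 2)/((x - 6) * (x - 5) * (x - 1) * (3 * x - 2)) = 63/(104*(3*x - 2)) - 3/(10*(x - 1)) + 11/(26*(x - 5)) - 13/(40*(x - 6))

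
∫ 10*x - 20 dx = 5*x^2 - 20*x + C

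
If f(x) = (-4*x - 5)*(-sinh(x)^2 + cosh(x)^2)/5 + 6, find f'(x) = -4/5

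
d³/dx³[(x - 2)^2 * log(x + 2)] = (2*x^2 + 16*x + 56)/(x^3 + 6*x^2 + 12*x + 8)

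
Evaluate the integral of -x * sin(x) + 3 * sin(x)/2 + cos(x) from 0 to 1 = 3/2 - cos(1)/2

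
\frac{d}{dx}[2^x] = 2^x*log(2)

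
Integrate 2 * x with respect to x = x^2 + C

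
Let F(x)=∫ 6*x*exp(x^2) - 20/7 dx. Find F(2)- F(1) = -3*E - 20/7 + 3*exp(4)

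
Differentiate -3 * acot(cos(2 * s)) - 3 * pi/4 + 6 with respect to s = -6*sin(2*s)/(cos(2*s)^2 + 1)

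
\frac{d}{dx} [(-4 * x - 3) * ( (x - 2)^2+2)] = -12*x^2 + 26*x - 12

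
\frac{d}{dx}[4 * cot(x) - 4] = -4/sin(x)^2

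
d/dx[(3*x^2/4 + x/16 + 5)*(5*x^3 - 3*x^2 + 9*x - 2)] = 75*x^4/4 - 31*x^3/4 + 1515*x^2/16 - 255*x/8 + 359/8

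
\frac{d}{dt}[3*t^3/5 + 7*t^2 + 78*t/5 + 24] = 9*t^2/5 + 14*t + 78/5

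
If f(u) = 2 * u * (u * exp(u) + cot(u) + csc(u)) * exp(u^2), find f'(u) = 2*(2*u^3*exp(u) + u^2*exp(u) + 2*u^2/tan(u) + 2*u^2/sin(u) + 2*u*exp(u) - u*cos(u)/sin(u)^2 - u/sin(u)^2 + 1/tan(u) + 1/sin(u))*exp(u^2)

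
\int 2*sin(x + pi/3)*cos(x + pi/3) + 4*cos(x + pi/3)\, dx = (sin(x + pi/3) + 2)^2 + C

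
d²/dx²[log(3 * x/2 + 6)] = -1/(x^2 + 8*x + 16)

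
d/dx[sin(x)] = cos(x)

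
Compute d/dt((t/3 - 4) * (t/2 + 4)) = t/3 - 2/3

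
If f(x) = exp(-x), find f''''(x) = exp(-x)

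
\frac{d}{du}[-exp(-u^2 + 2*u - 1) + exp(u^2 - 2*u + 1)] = (2*u*exp(2*u^2 - 4*u + 2) + 2*u - 2*exp(2*u^2 - 4*u + 2) - 2)*exp(-u^2 + 2*u - 1)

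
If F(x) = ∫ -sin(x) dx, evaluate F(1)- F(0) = -1 + cos(1)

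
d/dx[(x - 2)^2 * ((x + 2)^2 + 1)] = 4*x^3 - 14*x - 4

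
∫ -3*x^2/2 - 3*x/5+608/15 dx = -x^3/2 - 3*x^2/10 + 608*x/15 + C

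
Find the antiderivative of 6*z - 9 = 3*z^2 - 9*z + C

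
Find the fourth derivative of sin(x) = sin(x)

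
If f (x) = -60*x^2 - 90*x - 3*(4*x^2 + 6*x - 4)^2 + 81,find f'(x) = -192*x^3 - 432*x^2 - 144*x + 54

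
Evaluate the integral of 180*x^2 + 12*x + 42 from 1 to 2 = 480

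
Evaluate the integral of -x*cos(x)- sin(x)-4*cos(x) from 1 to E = (-4 - E)*sin(E) + 5*sin(1)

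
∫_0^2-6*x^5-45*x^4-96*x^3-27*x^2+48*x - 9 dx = -730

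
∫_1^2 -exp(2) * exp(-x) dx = 1 - E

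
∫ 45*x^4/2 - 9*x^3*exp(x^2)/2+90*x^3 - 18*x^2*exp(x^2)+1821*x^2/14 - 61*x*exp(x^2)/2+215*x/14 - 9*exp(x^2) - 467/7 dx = (12*x - (3*x + 8)^2 + 12)*(-14*x^3 - 14*x^2 + 2*x + 7*exp(x^2) + 49)/28 + C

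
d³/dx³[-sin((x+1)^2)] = 8*x^3*cos(x^2 + 2*x + 1) + 24*x^2*cos(x^2 + 2*x + 1) + 12*x*sin(x^2 + 2*x + 1) + 24*x*cos(x^2 + 2*x + 1) + 12*sin(x^2 + 2*x + 1) + 8*cos(x^2 + 2*x + 1)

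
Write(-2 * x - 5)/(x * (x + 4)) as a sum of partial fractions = -3/(4*(x + 4)) - 5/(4*x)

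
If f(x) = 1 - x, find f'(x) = -1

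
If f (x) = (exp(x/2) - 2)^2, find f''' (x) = -exp(x/2)/2 + exp(x)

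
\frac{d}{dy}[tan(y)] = cos(y)^(-2)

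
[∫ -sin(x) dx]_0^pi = -2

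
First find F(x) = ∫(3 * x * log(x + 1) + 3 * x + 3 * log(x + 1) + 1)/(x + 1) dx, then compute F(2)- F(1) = -4*log(2) + 7*log(3)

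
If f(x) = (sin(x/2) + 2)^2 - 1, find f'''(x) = -sin(x)/2 - cos(x/2)/2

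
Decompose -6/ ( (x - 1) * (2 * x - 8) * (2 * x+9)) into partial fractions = -12/(187*(2*x + 9)) + 1/(11*(x - 1)) - 1/(17*(x - 4))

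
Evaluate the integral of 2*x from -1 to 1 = 0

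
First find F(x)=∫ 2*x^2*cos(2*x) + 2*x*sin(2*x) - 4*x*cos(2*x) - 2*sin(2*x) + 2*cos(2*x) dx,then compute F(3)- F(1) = 4*sin(6)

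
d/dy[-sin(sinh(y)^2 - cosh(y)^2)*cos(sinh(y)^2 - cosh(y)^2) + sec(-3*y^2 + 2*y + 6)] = -6*y*tan(-3*y^2 + 2*y + 6)*sec(-3*y^2 + 2*y + 6) + 2*tan(-3*y^2 + 2*y + 6)*sec(-3*y^2 + 2*y + 6)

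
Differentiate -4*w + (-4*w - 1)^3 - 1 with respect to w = -192*w^2 - 96*w - 16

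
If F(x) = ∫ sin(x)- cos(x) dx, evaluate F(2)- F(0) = -sin(2) - cos(2) + 1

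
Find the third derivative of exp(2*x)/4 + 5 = 2*exp(2*x)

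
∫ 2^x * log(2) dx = 2^x + C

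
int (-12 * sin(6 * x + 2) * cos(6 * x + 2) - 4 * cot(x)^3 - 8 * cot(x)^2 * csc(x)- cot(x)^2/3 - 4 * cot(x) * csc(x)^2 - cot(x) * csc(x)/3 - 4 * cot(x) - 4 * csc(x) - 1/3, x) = 2*(cot(x) + csc(x))^2 + cos(6*x + 2)^2 + cot(x)/3 + csc(x)/3 + C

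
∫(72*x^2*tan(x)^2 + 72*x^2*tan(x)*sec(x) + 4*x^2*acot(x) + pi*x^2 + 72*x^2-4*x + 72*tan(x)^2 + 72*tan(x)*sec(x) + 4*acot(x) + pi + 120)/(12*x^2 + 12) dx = (x - 12)*(4*acot(x) + pi)/12 + 6*tan(x) + 6*sec(x) + C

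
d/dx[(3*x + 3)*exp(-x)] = -3*x*exp(-x)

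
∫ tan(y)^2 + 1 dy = tan(y) + C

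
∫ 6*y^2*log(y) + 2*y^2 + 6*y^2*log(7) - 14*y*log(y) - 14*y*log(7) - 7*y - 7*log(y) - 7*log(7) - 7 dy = -y*(-2*y^2 + 7*y + 7)*log(7*y) + C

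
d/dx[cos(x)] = -sin(x)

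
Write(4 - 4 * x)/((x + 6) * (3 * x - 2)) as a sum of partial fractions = 1/(5*(3*x - 2)) - 7/(5*(x + 6))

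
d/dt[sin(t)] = cos(t)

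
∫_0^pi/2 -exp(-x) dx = -1 + exp(-pi/2)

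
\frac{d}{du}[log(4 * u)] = 1/u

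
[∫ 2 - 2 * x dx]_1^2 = -1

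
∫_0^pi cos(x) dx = 0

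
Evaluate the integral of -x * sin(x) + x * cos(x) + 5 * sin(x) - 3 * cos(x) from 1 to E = (-4 + E)*(cos(E) + sin(E)) + 3*cos(1) + 3*sin(1)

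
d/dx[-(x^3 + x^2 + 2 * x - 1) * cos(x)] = x^3*sin(x) + x^2*sin(x) - 3*x^2*cos(x) + 2*x*sin(x) - 2*x*cos(x) - sin(x) - 2*cos(x)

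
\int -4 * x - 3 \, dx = -2*x^2 - 3*x + C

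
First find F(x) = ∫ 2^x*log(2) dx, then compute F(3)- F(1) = 6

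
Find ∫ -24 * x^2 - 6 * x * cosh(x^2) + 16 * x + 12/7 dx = -8*x^3 + 8*x^2 + 12*x/7 - 3*sinh(x^2) + C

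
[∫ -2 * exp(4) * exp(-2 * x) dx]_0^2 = 1 - exp(4)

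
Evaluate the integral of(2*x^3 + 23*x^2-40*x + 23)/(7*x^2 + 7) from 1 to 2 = -3*log(5) + 3*log(2) + 26/7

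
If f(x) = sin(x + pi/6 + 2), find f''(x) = -sin(x + pi/6 + 2)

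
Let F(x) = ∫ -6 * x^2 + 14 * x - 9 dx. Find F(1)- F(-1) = -22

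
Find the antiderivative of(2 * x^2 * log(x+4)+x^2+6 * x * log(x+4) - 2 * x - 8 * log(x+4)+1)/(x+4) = (x - 1)^2*log(x + 4) + C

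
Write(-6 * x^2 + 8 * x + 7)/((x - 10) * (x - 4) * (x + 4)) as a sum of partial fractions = -121/(112*(x + 4)) + 19/(16*(x - 4)) - 171/(28*(x - 10))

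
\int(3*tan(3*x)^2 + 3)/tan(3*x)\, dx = log(2*tan(3*x)) + C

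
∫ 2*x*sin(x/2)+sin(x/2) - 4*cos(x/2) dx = (-4*x - 2)*cos(x/2) + C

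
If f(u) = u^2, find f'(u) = 2*u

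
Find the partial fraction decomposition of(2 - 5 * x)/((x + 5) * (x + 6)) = -32/(x + 6) + 27/(x + 5)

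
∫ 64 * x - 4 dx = 32*x^2 - 4*x + C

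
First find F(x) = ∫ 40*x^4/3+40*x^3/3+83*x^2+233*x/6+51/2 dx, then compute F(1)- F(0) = 943/12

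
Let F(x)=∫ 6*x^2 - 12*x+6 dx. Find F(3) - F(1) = 16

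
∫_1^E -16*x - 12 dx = 4*E*(-2*E - 3) + 20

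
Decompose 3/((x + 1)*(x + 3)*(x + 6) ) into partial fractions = 1/(5*(x + 6)) - 1/(2*(x + 3)) + 3/(10*(x + 1))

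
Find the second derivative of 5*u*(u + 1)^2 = 30*u + 20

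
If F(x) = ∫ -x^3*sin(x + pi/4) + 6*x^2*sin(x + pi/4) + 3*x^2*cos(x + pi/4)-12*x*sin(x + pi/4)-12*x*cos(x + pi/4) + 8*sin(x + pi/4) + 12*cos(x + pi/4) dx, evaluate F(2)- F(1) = cos(pi/4 + 1)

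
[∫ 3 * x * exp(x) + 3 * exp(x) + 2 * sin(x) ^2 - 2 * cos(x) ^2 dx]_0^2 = -sin(4) + 6*exp(2)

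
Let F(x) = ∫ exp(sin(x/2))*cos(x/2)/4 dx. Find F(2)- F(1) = -exp(sin(1/2))/2 + exp(sin(1))/2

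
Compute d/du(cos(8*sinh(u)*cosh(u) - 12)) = -16*sin(8*sinh(u)*cosh(u) - 12)*sinh(u)^2 - 8*sin(8*sinh(u)*cosh(u) - 12)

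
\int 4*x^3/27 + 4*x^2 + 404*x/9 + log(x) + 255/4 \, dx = x*(4*x^3 + 144*x^2 + 2424*x + 108*log(x) + 6777)/108 + C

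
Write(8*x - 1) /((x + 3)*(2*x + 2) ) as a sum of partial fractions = 25/(4*(x + 3)) - 9/(4*(x + 1))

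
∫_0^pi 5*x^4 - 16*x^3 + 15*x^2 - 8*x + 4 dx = (-2 + pi)^2*(pi + pi^3)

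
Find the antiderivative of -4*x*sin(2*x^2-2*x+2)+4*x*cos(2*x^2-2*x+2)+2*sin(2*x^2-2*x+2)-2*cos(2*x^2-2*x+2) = sin(2*(x^2 - x + 1)) + cos(2*(x^2 - x + 1)) + C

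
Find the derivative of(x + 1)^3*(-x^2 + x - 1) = -5*x^4 - 8*x^3 - 3*x^2 - 2*x - 2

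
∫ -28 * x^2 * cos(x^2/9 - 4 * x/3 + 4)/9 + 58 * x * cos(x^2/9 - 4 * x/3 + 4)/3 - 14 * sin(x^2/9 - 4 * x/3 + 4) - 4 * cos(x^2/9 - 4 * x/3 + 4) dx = (3 - 14*x)*sin((x - 6)^2/9) + C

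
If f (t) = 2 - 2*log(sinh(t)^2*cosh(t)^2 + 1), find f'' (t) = -4*(sinh(t)^8 + 3*sinh(t)^6 + 10*sinh(t)^4 - sinh(t)^2*cosh(t)^6 + 8*sinh(t)^2 + 1)/(sinh(t)^4 + sinh(t)^2 + 1)^2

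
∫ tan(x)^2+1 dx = tan(x) + C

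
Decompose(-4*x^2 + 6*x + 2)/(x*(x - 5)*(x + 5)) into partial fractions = -64/(25*(x + 5)) - 34/(25*(x - 5)) - 2/(25*x)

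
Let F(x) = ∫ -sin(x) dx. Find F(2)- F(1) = -cos(1) + cos(2)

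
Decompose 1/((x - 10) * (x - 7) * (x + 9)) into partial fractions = 1/(304*(x + 9)) - 1/(48*(x - 7)) + 1/(57*(x - 10))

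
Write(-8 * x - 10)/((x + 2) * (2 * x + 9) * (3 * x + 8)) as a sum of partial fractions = -51/(11*(3*x + 8)) + 104/(55*(2*x + 9)) + 3/(5*(x + 2))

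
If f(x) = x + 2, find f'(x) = 1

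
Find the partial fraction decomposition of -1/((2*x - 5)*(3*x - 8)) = -3/(3*x - 8) + 2/(2*x - 5)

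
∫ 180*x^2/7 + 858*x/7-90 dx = 60*x^3/7 + 429*x^2/7 - 90*x + C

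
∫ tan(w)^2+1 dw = tan(w) + C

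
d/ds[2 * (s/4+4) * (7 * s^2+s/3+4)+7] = 21*s^2/2 + 337*s/3 + 14/3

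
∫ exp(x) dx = exp(x) + C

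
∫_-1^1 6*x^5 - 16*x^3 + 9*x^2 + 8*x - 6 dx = -6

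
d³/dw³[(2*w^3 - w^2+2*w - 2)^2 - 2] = 480*w^3 - 240*w^2 + 216*w - 72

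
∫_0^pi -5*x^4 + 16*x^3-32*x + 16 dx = (-2 + pi)^3*(-pi^2 - 2*pi)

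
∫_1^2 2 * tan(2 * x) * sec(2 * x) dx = sec(4) - sec(2)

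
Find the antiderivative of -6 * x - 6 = -3*x^2 - 6*x + C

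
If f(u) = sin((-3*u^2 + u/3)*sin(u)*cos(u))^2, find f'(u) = 2*(-6*u^2*sin(u)^2 + 3*u^2 + 2*u*sin(u)^2/3 + 6*u*sin(u)*cos(u) - u/3 - sin(u)*cos(u)/3)*sin(u*(3*u - 1/3)*sin(u)*cos(u))*cos(u*(3*u - 1/3)*sin(u)*cos(u))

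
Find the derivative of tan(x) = cos(x)^(-2)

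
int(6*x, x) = 3*x^2 + C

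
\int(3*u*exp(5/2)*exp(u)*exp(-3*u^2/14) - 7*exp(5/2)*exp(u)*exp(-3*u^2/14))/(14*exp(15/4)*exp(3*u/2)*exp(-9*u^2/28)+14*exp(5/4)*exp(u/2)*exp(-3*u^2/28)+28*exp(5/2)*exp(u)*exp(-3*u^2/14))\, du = 1/(exp(-3*u^2/28 + u/2 + 5/4) + 1) + C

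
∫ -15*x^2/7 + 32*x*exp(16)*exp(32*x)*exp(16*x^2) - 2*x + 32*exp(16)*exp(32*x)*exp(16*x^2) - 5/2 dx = -5*x^3/7 - x^2 - 5*x/2 + exp(16*(x + 1)^2) + C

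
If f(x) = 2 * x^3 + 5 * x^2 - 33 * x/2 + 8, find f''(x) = 12*x + 10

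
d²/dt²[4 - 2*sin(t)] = 2*sin(t)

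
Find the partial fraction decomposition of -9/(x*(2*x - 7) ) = -18/(7*(2*x - 7)) + 9/(7*x)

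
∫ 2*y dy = y^2 + C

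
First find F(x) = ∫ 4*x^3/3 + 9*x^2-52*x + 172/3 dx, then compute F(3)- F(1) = 34/3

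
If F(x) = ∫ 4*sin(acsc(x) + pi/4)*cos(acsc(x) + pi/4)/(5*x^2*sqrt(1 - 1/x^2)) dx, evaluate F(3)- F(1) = -1/5 + (4 - sqrt(2))^2/90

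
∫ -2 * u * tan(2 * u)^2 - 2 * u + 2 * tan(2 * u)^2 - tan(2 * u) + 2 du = (1 - u)*tan(2*u) + C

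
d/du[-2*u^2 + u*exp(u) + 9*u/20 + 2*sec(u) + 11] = u*exp(u) - 4*u + exp(u) + 2*tan(u)*sec(u) + 9/20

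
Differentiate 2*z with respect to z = 2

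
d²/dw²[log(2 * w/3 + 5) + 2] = -4/(4*w^2 + 60*w + 225)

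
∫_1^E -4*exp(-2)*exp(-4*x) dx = -exp(-6) + exp(-4*E - 2)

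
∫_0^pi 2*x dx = pi^2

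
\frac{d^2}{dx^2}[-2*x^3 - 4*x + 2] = -12*x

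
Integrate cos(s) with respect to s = sin(s) + C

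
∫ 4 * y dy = 2*y^2 + C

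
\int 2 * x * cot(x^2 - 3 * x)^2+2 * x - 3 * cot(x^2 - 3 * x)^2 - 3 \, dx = -cot(x*(x - 3)) + C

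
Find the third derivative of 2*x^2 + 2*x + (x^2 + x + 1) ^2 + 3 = 24*x + 12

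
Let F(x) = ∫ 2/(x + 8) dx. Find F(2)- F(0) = -4*log(2) + 2*log(5)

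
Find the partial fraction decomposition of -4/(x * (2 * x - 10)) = -2/(5*(x - 5)) + 2/(5*x)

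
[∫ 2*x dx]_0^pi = pi^2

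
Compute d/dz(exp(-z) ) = -exp(-z)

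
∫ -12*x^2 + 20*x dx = -4*x^3 + 10*x^2 + C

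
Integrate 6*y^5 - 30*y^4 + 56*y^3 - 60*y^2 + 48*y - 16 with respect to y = y^6 - 6*y^5 + 14*y^4 - 20*y^3 + 24*y^2 - 16*y + C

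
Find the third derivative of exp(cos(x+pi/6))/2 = (-2*sqrt(3)*sin(x)*cos(x) + 2*cos(x)^2 + 12*cos(x + pi/6) + 1)*exp(sqrt(3)*cos(x)/2)*exp(-sin(x)/2)*sin(x + pi/6)/8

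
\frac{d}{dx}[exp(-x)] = -exp(-x)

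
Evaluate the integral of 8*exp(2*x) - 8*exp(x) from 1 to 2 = -(-2 + 2*E)^2 + (-2 + 2*exp(2))^2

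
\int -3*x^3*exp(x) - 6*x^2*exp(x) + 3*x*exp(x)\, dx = 3*(-x^3 + x^2 - x + 1)*exp(x) + C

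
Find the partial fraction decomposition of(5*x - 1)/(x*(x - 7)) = 34/(7*(x - 7)) + 1/(7*x)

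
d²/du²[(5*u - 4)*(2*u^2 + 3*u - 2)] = 60*u + 14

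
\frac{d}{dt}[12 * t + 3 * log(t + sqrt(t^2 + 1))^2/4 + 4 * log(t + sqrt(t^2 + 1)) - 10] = (24*t^2 + 24*t*sqrt(t^2 + 1) + 3*t*log(t + sqrt(t^2 + 1)) + 8*t + 3*sqrt(t^2 + 1)*log(t + sqrt(t^2 + 1)) + 8*sqrt(t^2 + 1) + 24)/(2*t^2 + 2*t*sqrt(t^2 + 1) + 2)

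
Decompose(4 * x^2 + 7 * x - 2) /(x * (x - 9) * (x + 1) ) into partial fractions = -1/(2*(x + 1)) + 77/(18*(x - 9)) + 2/(9*x)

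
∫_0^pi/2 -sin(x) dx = -1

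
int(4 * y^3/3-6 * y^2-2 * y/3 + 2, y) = y^4/3 - 2*y^3 - y^2/3 + 2*y + C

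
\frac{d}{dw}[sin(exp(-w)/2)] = -exp(-w)*cos(exp(-w)/2)/2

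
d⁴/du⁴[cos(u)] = cos(u)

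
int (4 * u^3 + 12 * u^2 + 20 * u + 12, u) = u^4 + 4*u^3 + 10*u^2 + 12*u + C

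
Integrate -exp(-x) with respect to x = exp(-x) + C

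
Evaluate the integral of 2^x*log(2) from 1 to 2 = 2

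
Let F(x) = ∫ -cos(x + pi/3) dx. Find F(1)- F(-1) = -sin(1)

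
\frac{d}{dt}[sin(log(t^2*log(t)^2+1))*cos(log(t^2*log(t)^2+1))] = 2*t*(log(t) + 1)*log(t)*cos(2*log(t^2*log(t)^2 + 1))/(t^2*log(t)^2 + 1)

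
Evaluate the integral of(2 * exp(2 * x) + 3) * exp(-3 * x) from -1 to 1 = -2*exp(-1) - exp(-3) + 2*E + exp(3)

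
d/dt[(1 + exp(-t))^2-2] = (-2*exp(t) - 2)*exp(-2*t)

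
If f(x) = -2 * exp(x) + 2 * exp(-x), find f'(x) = (-2*exp(2*x) - 2)*exp(-x)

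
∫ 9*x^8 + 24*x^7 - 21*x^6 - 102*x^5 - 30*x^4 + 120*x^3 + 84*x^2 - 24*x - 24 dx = x^9 + 3*x^8 - 3*x^7 - 17*x^6 - 6*x^5 + 30*x^4 + 28*x^3 - 12*x^2 - 24*x + C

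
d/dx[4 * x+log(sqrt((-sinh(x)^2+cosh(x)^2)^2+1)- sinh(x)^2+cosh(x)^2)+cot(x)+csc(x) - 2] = -cot(x)^2 - cot(x)*csc(x) + 3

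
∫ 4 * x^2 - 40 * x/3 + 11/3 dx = 4*x^3/3 - 20*x^2/3 + 11*x/3 + C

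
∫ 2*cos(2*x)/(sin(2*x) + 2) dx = log(sin(2*x) + 2) + C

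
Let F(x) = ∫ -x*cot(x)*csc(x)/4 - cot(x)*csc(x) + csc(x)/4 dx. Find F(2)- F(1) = -5*csc(1)/4 + 3*csc(2)/2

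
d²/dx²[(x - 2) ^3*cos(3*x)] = -9*x^3*cos(3*x) - 18*x^2*sin(3*x) + 54*x^2*cos(3*x) + 72*x*sin(3*x) - 102*x*cos(3*x) - 72*sin(3*x) + 60*cos(3*x)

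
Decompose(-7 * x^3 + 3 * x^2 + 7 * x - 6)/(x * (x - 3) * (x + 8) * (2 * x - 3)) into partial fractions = 11/(19*(2*x - 3)) - 1857/(836*(x + 8)) - 49/(33*(x - 3)) - 1/(12*x)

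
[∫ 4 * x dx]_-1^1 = 0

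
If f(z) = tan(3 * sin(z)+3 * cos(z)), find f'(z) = 3*sqrt(2)*cos(z + pi/4)/cos(3*sqrt(2)*sin(z + pi/4))^2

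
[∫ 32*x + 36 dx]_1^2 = 84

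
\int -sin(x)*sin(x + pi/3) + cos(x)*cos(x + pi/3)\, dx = sin(x + pi/3)*cos(x) + C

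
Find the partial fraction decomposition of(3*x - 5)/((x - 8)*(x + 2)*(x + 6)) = -23/(56*(x + 6)) + 11/(40*(x + 2)) + 19/(140*(x - 8))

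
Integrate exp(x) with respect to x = exp(x) + C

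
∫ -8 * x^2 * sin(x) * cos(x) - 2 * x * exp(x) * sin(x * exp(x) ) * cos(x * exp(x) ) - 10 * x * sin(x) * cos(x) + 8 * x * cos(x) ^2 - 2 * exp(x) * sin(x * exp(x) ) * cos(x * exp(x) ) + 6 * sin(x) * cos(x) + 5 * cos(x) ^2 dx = (4*x^2 + 5*x - 3)*cos(x)^2 + cos(x*exp(x))^2 + C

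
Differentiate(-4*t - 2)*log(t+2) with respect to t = (-4*t*log(t + 2) - 4*t - 8*log(t + 2) - 2)/(t + 2)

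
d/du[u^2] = 2*u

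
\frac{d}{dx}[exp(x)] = exp(x)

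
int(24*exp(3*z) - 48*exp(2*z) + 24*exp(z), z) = 8*(exp(z) - 1)^3 + C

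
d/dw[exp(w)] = exp(w)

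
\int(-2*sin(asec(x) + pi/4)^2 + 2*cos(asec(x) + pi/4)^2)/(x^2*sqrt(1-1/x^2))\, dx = 2/x^2 + C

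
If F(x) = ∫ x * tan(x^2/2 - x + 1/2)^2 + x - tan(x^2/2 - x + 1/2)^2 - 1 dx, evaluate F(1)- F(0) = -tan(1/2)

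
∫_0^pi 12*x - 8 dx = -2*pi*(4 - 3*pi)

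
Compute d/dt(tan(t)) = cos(t)^(-2)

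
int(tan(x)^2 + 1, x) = tan(x) + C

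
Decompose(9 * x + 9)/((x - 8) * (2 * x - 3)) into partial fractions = -45/(13*(2*x - 3)) + 81/(13*(x - 8))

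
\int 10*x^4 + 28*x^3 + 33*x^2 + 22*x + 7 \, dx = 2*x^5 + 7*x^4 + 11*x^3 + 11*x^2 + 7*x + C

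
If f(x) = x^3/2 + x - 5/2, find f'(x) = 3*x^2/2 + 1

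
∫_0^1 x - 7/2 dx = -3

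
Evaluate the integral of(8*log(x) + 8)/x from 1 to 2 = -4 + (2*log(2) + 2)^2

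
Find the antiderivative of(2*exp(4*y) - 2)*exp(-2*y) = 4*sinh(y)^2 + C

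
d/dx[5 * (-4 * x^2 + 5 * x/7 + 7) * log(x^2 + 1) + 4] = (-280*x^3*log(x^2 + 1) - 280*x^3 + 25*x^2*log(x^2 + 1) + 50*x^2 - 280*x*log(x^2 + 1) + 490*x + 25*log(x^2 + 1))/(7*x^2 + 7)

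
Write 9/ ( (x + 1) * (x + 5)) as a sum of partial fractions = -9/(4*(x + 5)) + 9/(4*(x + 1))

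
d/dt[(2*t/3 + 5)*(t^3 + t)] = 8*t^3/3 + 15*t^2 + 4*t/3 + 5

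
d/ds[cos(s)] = -sin(s)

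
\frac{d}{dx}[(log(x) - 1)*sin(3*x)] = (3*x*log(x)*cos(3*x) - 3*x*cos(3*x) + sin(3*x))/x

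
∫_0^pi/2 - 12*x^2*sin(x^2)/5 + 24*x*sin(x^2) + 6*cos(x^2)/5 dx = 3*(-4 + pi/5)*cos(pi^2/4) + 12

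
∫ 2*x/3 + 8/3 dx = x^2/3 + 8*x/3 + C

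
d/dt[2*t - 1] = 2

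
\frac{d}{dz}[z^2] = 2*z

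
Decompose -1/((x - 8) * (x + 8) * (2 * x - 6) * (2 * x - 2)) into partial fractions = 1/(6336*(x + 8)) - 1/(504*(x - 1)) + 1/(440*(x - 3)) - 1/(2240*(x - 8))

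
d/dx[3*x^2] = 6*x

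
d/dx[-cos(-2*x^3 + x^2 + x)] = (-6*x^2 + 2*x + 1)*sin(x*(-2*x^2 + x + 1))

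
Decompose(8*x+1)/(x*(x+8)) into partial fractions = 63/(8*(x + 8)) + 1/(8*x)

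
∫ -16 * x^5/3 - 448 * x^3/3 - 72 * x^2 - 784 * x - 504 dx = -8*x^6/9 - 112*x^4/3 - 24*x^3 - 392*x^2 - 504*x + C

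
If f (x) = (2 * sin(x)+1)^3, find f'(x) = 6*(2*sin(x) + 1)^2*cos(x)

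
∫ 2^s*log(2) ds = 2^s + C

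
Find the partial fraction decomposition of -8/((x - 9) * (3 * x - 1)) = 12/(13*(3*x - 1)) - 4/(13*(x - 9))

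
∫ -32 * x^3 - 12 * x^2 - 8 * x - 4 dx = -8*x^4 - 4*x^3 - 4*x^2 - 4*x + C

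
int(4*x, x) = 2*x^2 + C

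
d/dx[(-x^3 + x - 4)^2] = 6*x^5 - 8*x^3 + 24*x^2 + 2*x - 8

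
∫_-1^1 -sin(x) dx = 0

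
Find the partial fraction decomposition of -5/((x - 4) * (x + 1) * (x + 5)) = -5/(36*(x + 5)) + 1/(4*(x + 1)) - 1/(9*(x - 4))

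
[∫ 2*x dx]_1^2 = 3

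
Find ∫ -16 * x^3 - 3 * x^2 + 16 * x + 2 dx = -4*x^4 - x^3 + 8*x^2 + 2*x + C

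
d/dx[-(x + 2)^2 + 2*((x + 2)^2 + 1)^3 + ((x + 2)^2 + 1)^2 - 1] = 12*x^5 + 120*x^4 + 508*x^3 + 1128*x^2 + 1310*x + 636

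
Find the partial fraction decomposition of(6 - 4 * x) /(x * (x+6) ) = -5/(x + 6) + 1/x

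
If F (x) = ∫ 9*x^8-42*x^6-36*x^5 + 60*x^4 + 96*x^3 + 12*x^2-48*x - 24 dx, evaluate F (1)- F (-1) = -26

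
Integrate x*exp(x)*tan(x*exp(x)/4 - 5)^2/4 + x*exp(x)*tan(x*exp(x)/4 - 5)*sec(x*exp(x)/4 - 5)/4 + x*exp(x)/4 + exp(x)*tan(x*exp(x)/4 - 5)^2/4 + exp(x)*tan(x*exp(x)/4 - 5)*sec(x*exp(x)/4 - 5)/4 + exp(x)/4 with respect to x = tan(x*exp(x)/4 - 5) + sec(x*exp(x)/4 - 5) + C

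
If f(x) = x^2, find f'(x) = 2*x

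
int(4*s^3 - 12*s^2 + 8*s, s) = s^4 - 4*s^3 + 4*s^2 + C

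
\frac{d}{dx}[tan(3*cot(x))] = -3/(sin(x)^2*cos(3/tan(x))^2)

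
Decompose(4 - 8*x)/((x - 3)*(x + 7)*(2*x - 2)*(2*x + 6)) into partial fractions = -3/(64*(x + 7)) + 7/(96*(x + 3)) + 1/(64*(x - 1)) - 1/(24*(x - 3))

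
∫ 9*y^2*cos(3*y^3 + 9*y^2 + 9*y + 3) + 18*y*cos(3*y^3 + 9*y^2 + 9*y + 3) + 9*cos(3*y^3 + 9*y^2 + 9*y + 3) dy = sin(3*(y + 1)^3) + C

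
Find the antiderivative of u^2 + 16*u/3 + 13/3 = u^3/3 + 8*u^2/3 + 13*u/3 + C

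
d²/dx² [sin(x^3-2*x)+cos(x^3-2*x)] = -9*x^4*sin(x^3 - 2*x) - 9*x^4*cos(x^3 - 2*x) + 12*x^2*sin(x^3 - 2*x) + 12*x^2*cos(x^3 - 2*x) - 6*x*sin(x^3 - 2*x) + 6*x*cos(x^3 - 2*x) - 4*sin(x^3 - 2*x) - 4*cos(x^3 - 2*x)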